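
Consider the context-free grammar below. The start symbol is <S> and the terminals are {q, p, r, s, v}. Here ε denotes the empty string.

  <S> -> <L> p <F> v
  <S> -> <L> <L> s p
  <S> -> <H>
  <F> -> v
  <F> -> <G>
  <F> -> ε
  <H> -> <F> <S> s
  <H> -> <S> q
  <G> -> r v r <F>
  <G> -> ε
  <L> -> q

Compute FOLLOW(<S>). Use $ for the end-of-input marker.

{$, q, s}

FIRST(<G>) = {ε, r}
FIRST(<L>) = {q}
FIRST(<F>) = {ε, r, v}  (via <G>)
FIRST(<S>) = {q, r, v}  (via <L> p <F> v, <L> <L> s p, <H>)
FIRST(<H>) = {q, r, v}  (via <F> <S> s, <S> q)
FOLLOW(<S>) includes $ since <S> is the start symbol.
FOLLOW(<S>): in <H>-><F> <S> s, <S> is followed by s with FIRST {s}; in <H>-><S> q, <S> is followed by q with FIRST {q}. Thus FOLLOW(<S>) = {$, q, s}.
FOLLOW(<H>): in <S>-><H>, the suffix after <H> is empty, so FOLLOW(<H>) ⊇ FOLLOW(<S>) = {$, q, s}. Thus FOLLOW(<H>) = {$, q, s}.
FOLLOW(<L>): in <S>-><L> p <F> v, <L> is followed by p <F> v with FIRST {p}; in <S>-><L> <L> s p (occurrence 1), <L> is followed by <L> s p with FIRST {q}; in <S>-><L> <L> s p (occurrence 2), <L> is followed by s p with FIRST {s}. Thus FOLLOW(<L>) = {p, q, s}.
FOLLOW(<F>): in <S>-><L> p <F> v, <F> is followed by v with FIRST {v}; in <H>-><F> <S> s, <F> is followed by <S> s with FIRST {q, r, v}; in <G>->r v r <F>, the suffix after <F> is empty, so FOLLOW(<F>) ⊇ FOLLOW(<G>) = {q, r, v}. Thus FOLLOW(<F>) = {q, r, v}.
FOLLOW(<G>): in <F>-><G>, the suffix after <G> is empty, so FOLLOW(<G>) ⊇ FOLLOW(<F>) = {q, r, v}. Thus FOLLOW(<G>) = {q, r, v}.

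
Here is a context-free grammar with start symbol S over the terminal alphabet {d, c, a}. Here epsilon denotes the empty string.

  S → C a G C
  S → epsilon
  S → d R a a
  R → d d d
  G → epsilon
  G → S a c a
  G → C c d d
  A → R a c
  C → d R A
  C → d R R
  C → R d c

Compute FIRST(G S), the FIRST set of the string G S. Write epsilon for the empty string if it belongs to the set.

{epsilon, a, d}

FIRST(R) = {d}
FIRST(A) = {d}  (via R a c)
FIRST(C) = {d}  (via R d c)
FIRST(S) = {epsilon, d}  (via C a G C)
FIRST(G) = {epsilon, a, d}  (via S a c a, C c d d)
FIRST(G S): take FIRST of each symbol in turn, carrying on past any symbol whose FIRST contains epsilon; result {epsilon, a, d}.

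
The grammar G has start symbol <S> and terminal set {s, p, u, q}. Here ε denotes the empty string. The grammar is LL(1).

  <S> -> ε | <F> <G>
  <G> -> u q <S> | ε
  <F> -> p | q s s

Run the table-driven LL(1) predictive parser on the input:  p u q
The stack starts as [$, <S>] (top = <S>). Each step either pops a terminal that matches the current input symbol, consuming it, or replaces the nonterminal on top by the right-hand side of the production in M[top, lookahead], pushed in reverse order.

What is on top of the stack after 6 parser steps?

<S>

step 1: stack=$ <S>  input=p u q $  — expand <S> -> <F> <G>
step 2: stack=$ <G> <F>  input=p u q $  — expand <F> -> p
step 3: stack=$ <G> p  input=p u q $  — match p
step 4: stack=$ <G>  input=u q $  — expand <G> -> u q <S>
step 5: stack=$ <S> q u  input=u q $  — match u
step 6: stack=$ <S> q  input=q $  — match q
Stack after step 6: $ <S> (top = <S>).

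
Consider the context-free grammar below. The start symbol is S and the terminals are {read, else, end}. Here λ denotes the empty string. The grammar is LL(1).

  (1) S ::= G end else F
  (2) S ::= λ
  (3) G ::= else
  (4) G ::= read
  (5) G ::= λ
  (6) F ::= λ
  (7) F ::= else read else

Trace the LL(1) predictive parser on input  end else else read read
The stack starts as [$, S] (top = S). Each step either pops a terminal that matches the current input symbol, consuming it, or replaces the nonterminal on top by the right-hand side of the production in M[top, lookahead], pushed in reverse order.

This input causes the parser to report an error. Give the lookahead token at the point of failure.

read

step 1: stack=$ S  input=end else else read read $  — expand S ::= G end else F
step 2: stack=$ F else end G  input=end else else read read $  — expand G ::= λ
step 3: stack=$ F else end  input=end else else read read $  — match end
step 4: stack=$ F else  input=else else read read $  — match else
step 5: stack=$ F  input=else read read $  — expand F ::= else read else
step 6: stack=$ else read else  input=else read read $  — match else
step 7: stack=$ else read  input=read read $  — match read
step 8: stack=$ else  input=read $  — error: top is terminal else but lookahead is read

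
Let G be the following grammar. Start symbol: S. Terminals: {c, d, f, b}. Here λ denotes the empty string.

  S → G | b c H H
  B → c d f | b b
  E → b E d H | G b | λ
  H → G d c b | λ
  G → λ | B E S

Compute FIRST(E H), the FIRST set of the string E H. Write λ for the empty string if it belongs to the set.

{λ, b, c, d}

FIRST(B): from B→c d f we get {c}; from B→b b we get {b}. So FIRST(B) = {b, c}.
FIRST(G): from G→λ we get {λ}; from G→B E S we get {b, c}. So FIRST(G) = {λ, b, c}.
FIRST(S): from S→G we get {λ, b, c}; from S→b c H H we get {b}. So FIRST(S) = {λ, b, c}.
FIRST(E): from E→b E d H we get {b}; from E→G b we get {b, c}; from E→λ we get {λ}. So FIRST(E) = {λ, b, c}.
FIRST(H): from H→G d c b we get {b, c, d}; from H→λ we get {λ}. So FIRST(H) = {λ, b, c, d}.
FIRST(E H): take FIRST of each symbol in turn, carrying on past any symbol whose FIRST contains λ; result {λ, b, c, d}.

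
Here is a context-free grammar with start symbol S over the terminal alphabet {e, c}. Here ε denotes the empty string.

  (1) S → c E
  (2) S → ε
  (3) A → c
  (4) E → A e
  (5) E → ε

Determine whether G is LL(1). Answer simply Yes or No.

FIRST(S) = {ε, c}
FIRST(A) = {c}
FIRST(E) = {ε, c}
FOLLOW(S) = {$}
FOLLOW(A) = {e}
FOLLOW(E) = {$}
Each cell of M receives at most one production.

Yes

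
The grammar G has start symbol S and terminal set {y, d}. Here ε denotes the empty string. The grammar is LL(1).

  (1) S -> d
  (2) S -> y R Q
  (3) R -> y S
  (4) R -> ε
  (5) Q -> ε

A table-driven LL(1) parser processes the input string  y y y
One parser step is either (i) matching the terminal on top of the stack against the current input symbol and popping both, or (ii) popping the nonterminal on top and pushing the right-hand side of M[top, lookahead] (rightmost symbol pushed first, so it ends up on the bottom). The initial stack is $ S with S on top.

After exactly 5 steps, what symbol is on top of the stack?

y

step 1: stack=$ S  input=y y y $  — expand S -> y R Q
step 2: stack=$ Q R y  input=y y y $  — match y
step 3: stack=$ Q R  input=y y $  — expand R -> y S
step 4: stack=$ Q S y  input=y y $  — match y
step 5: stack=$ Q S  input=y $  — expand S -> y R Q
Stack after step 5: $ Q Q R y (top = y).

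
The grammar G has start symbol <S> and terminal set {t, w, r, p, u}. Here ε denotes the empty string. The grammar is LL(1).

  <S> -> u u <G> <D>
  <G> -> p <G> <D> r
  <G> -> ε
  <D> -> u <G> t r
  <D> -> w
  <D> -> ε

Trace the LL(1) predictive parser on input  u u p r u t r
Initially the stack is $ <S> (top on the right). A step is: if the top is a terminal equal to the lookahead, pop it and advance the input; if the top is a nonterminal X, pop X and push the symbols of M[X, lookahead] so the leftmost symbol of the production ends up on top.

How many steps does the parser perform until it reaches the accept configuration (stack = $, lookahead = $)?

13

step 1: stack=$ <S>  input=u u p r u t r $  — expand <S> -> u u <G> <D>
step 2: stack=$ <D> <G> u u  input=u u p r u t r $  — match u
step 3: stack=$ <D> <G> u  input=u p r u t r $  — match u
step 4: stack=$ <D> <G>  input=p r u t r $  — expand <G> -> p <G> <D> r
step 5: stack=$ <D> r <D> <G> p  input=p r u t r $  — match p
step 6: stack=$ <D> r <D> <G>  input=r u t r $  — expand <G> -> ε
step 7: stack=$ <D> r <D>  input=r u t r $  — expand <D> -> ε
step 8: stack=$ <D> r  input=r u t r $  — match r
step 9: stack=$ <D>  input=u t r $  — expand <D> -> u <G> t r
step 10: stack=$ r t <G> u  input=u t r $  — match u
step 11: stack=$ r t <G>  input=t r $  — expand <G> -> ε
step 12: stack=$ r t  input=t r $  — match t
step 13: stack=$ r  input=r $  — match r
Accept reached after 13 steps.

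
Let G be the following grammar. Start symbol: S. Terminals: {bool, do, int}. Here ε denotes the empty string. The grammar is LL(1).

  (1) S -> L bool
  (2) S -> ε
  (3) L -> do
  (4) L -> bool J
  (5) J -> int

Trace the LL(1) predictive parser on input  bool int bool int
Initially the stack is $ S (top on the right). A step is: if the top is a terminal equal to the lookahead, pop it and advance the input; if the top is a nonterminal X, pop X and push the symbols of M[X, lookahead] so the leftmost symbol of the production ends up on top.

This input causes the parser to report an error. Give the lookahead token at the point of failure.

step 1: stack=$ S  input=bool int bool int $  — expand S -> L bool
step 2: stack=$ bool L  input=bool int bool int $  — expand L -> bool J
step 3: stack=$ bool J bool  input=bool int bool int $  — match bool
step 4: stack=$ bool J  input=int bool int $  — expand J -> int
step 5: stack=$ bool int  input=int bool int $  — match int
step 6: stack=$ bool  input=bool int $  — match bool
step 7: stack=$  input=int $  — error: stack empty but input remains

int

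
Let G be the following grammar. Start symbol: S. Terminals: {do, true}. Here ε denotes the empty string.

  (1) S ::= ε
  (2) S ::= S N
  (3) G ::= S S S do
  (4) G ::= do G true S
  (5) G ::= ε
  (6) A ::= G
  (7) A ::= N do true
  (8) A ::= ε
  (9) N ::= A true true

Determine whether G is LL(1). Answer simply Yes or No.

FIRST(S) = {ε, do, true}
FIRST(G) = {ε, do, true}
FIRST(A) = {ε, do, true}
FIRST(N) = {do, true}
FOLLOW(S) = {$, do, true}
FOLLOW(G) = {true}
FOLLOW(A) = {true}
FOLLOW(N) = {$, do, true}
Cell M[A, do] receives both A ::= G and A ::= N do true — the grammar is not LL(1).

No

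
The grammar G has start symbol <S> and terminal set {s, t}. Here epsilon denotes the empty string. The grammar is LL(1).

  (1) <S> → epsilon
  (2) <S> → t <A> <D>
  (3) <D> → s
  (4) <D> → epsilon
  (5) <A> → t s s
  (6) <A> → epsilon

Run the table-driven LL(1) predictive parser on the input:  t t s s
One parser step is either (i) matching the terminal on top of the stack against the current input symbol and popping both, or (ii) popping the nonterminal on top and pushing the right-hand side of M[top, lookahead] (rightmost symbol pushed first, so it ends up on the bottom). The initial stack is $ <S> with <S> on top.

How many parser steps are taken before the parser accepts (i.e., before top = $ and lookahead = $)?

step 1: stack=$ <S>  input=t t s s $  — expand <S> → t <A> <D>
step 2: stack=$ <D> <A> t  input=t t s s $  — match t
step 3: stack=$ <D> <A>  input=t s s $  — expand <A> → t s s
step 4: stack=$ <D> s s t  input=t s s $  — match t
step 5: stack=$ <D> s s  input=s s $  — match s
step 6: stack=$ <D> s  input=s $  — match s
step 7: stack=$ <D>  input=$  — expand <D> → epsilon
Accept reached after 7 steps.

7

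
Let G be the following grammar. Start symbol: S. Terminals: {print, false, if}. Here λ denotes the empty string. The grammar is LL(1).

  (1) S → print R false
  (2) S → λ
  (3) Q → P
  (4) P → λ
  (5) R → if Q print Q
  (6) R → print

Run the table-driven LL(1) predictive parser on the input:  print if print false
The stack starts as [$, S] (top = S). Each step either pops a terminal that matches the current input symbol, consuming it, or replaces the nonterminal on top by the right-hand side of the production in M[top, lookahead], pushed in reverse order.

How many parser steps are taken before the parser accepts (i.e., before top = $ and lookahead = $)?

step 1: stack=$ S  input=print if print false $  — expand S → print R false
step 2: stack=$ false R print  input=print if print false $  — match print
step 3: stack=$ false R  input=if print false $  — expand R → if Q print Q
step 4: stack=$ false Q print Q if  input=if print false $  — match if
step 5: stack=$ false Q print Q  input=print false $  — expand Q → P
step 6: stack=$ false Q print P  input=print false $  — expand P → λ
step 7: stack=$ false Q print  input=print false $  — match print
step 8: stack=$ false Q  input=false $  — expand Q → P
step 9: stack=$ false P  input=false $  — expand P → λ
step 10: stack=$ false  input=false $  — match false
Accept reached after 10 steps.

10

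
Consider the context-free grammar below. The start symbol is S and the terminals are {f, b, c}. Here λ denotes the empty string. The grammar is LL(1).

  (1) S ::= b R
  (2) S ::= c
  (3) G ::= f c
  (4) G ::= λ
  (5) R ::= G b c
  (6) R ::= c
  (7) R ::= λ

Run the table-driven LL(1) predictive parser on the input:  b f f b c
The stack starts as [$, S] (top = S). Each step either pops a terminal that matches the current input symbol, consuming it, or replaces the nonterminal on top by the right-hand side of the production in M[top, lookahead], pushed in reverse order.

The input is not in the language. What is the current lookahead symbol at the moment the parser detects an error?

     Stack      Input        Action
  1  $ S        b f f b c $  expand S ::= b R
  2  $ R b      b f f b c $  match b
  3  $ R        f f b c $    expand R ::= G b c
  4  $ c b G    f f b c $    expand G ::= f c
  5  $ c b c f  f f b c $    match f
  6  $ c b c    f b c $      error: top is terminal c but lookahead is f

f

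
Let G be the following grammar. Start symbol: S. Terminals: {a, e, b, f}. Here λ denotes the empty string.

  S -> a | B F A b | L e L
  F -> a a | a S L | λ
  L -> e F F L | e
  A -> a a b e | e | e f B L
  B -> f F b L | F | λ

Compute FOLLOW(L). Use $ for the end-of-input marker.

{$, a, b, e}

FIRST(F): from F->a a we get {a}; from F->a S L we get {a}; from F->λ we get {λ}. So FIRST(F) = {λ, a}.
FIRST(L): from L->e F F L we get {e}; from L->e we get {e}. So FIRST(L) = {e}.
FIRST(A): from A->a a b e we get {a}; from A->e we get {e}; from A->e f B L we get {e}. So FIRST(A) = {a, e}.
FIRST(B): from B->f F b L we get {f}; from B->F we get {λ, a}; from B->λ we get {λ}. So FIRST(B) = {λ, a, f}.
FIRST(S): from S->a we get {a}; from S->B F A b we get {a, e, f}; from S->L e L we get {e}. So FIRST(S) = {a, e, f}.
FOLLOW(S) includes $ since S is the start symbol.
FOLLOW(S): in F->a S L, S is followed by L with FIRST {e}. Thus FOLLOW(S) = {$, e}.
FOLLOW(A): in S->B F A b, A is followed by b with FIRST {b}. Thus FOLLOW(A) = {b}.
FOLLOW(B): in S->B F A b, B is followed by F A b with FIRST {a, e}; in A->e f B L, B is followed by L with FIRST {e}. Thus FOLLOW(B) = {a, e}.
FOLLOW(F): in S->B F A b, F is followed by A b with FIRST {a, e}; in L->e F F L (occurrence 1), F is followed by F L with FIRST {a, e}; in L->e F F L (occurrence 2), F is followed by L with FIRST {e}; in B->f F b L, F is followed by b L with FIRST {b}; in B->F, the suffix after F is empty, so FOLLOW(F) ⊇ FOLLOW(B) = {a, e}. Thus FOLLOW(F) = {a, b, e}.
FOLLOW(L): in S->L e L (occurrence 1), L is followed by e L with FIRST {e}; in S->L e L (occurrence 2), the suffix after L is empty, so FOLLOW(L) ⊇ FOLLOW(S) = {$, e}; in F->a S L, the suffix after L is empty, so FOLLOW(L) ⊇ FOLLOW(F) = {a, b, e}; in L->e F F L, the suffix after L is empty (adds nothing new); in A->e f B L, the suffix after L is empty, so FOLLOW(L) ⊇ FOLLOW(A) = {b}; in B->f F b L, the suffix after L is empty, so FOLLOW(L) ⊇ FOLLOW(B) = {a, e}. Thus FOLLOW(L) = {$, a, b, e}.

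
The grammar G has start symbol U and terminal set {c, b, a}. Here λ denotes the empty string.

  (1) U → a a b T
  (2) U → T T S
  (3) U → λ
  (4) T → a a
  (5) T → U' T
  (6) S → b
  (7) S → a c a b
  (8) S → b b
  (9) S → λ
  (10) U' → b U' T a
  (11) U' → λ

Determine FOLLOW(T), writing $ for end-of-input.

{$, a, b}

FIRST(S) = {λ, a, b}
FIRST(U') = {λ, b}
FIRST(T) = {a, b}  (via U' T)
FIRST(U) = {λ, a, b}  (via T T S)
FOLLOW(U) includes $ since U is the start symbol.
FOLLOW(U): U appears on no right-hand side. Thus FOLLOW(U) = {$}.
FOLLOW(T): in U→a a b T, the suffix after T is empty, so FOLLOW(T) ⊇ FOLLOW(U) = {$}; in U→T T S (occurrence 1), T is followed by T S with FIRST {a, b}; in U→T T S (occurrence 2), T is followed by S with FIRST {λ, a, b}; in U→T T S (occurrence 2), the suffix after T is nullable, so FOLLOW(T) ⊇ FOLLOW(U) = {$}; in T→U' T, the suffix after T is empty (adds nothing new); in U'→b U' T a, T is followed by a with FIRST {a}. Thus FOLLOW(T) = {$, a, b}.
FOLLOW(S): in U→T T S, the suffix after S is empty, so FOLLOW(S) ⊇ FOLLOW(U) = {$}. Thus FOLLOW(S) = {$}.
FOLLOW(U'): in T→U' T, U' is followed by T with FIRST {a, b}; in U'→b U' T a, U' is followed by T a with FIRST {a, b}. Thus FOLLOW(U') = {a, b}.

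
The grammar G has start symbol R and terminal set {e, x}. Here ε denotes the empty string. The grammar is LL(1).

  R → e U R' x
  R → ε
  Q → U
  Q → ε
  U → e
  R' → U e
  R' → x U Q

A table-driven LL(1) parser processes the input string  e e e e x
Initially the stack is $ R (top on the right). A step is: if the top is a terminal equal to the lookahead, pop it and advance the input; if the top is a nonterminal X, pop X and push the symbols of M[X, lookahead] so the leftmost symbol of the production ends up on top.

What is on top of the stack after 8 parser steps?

     Stack       Input        Action
  1  $ R         e e e e x $  expand R → e U R' x
  2  $ x R' U e  e e e e x $  match e
  3  $ x R' U    e e e x $    expand U → e
  4  $ x R' e    e e e x $    match e
  5  $ x R'      e e x $      expand R' → U e
  6  $ x e U     e e x $      expand U → e
  7  $ x e e     e e x $      match e
  8  $ x e       e x $        match e
Stack after step 8: $ x (top = x).

x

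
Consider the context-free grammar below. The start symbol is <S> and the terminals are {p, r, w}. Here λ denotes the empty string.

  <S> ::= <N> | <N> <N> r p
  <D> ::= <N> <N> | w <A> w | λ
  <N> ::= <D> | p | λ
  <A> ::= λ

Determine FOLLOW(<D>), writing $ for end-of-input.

FIRST(<A>): from <A>::=λ we get {λ}. So FIRST(<A>) = {λ}.
FIRST(<S>): from <S>::=<N> we get {λ, p, w}; from <S>::=<N> <N> r p we get {p, r, w}. So FIRST(<S>) = {λ, p, r, w}.
FIRST(<D>): from <D>::=<N> <N> we get {λ, p, w}; from <D>::=w <A> w we get {w}; from <D>::=λ we get {λ}. So FIRST(<D>) = {λ, p, w}.
FIRST(<N>): from <N>::=<D> we get {λ, p, w}; from <N>::=p we get {p}; from <N>::=λ we get {λ}. So FIRST(<N>) = {λ, p, w}.
FOLLOW(<S>) includes $ since <S> is the start symbol.
FOLLOW(<S>): <S> appears on no right-hand side. Thus FOLLOW(<S>) = {$}.
FOLLOW(<A>): in <D>::=w <A> w, <A> is followed by w with FIRST {w}. Thus FOLLOW(<A>) = {w}.
FOLLOW(<D>): in <N>::=<D>, the suffix after <D> is empty, so FOLLOW(<D>) ⊇ FOLLOW(<N>) = {$, p, r, w}. Thus FOLLOW(<D>) = {$, p, r, w}.
FOLLOW(<N>): in <S>::=<N>, the suffix after <N> is empty, so FOLLOW(<N>) ⊇ FOLLOW(<S>) = {$}; in <S>::=<N> <N> r p (occurrence 1), <N> is followed by <N> r p with FIRST {p, r, w}; in <S>::=<N> <N> r p (occurrence 2), <N> is followed by r p with FIRST {r}; in <D>::=<N> <N> (occurrence 1), <N> is followed by <N> with FIRST {λ, p, w}; in <D>::=<N> <N> (occurrence 1), the suffix after <N> is nullable, so FOLLOW(<N>) ⊇ FOLLOW(<D>) = {$, p, r, w}; in <D>::=<N> <N> (occurrence 2), the suffix after <N> is empty, so FOLLOW(<N>) ⊇ FOLLOW(<D>) = {$, p, r, w}. Thus FOLLOW(<N>) = {$, p, r, w}.

{$, p, r, w}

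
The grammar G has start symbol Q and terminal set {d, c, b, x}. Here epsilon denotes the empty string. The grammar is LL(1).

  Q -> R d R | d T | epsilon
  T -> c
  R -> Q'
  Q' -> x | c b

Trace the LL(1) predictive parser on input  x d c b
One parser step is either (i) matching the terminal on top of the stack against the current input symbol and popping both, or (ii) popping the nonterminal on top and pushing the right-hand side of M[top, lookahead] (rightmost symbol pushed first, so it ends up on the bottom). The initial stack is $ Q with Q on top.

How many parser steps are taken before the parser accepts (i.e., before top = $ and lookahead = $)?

     Stack     Input      Action
  1  $ Q       x d c b $  expand Q -> R d R
  2  $ R d R   x d c b $  expand R -> Q'
  3  $ R d Q'  x d c b $  expand Q' -> x
  4  $ R d x   x d c b $  match x
  5  $ R d     d c b $    match d
  6  $ R       c b $      expand R -> Q'
  7  $ Q'      c b $      expand Q' -> c b
  8  $ b c     c b $      match c
  9  $ b       b $        match b
Accept reached after 9 steps.

9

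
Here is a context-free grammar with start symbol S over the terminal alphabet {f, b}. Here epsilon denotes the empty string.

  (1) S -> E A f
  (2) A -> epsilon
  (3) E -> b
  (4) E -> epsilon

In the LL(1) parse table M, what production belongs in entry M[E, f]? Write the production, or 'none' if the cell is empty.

FIRST(A): from A->epsilon we get {epsilon}. So FIRST(A) = {epsilon}.
FIRST(E): from E->b we get {b}; from E->epsilon we get {epsilon}. So FIRST(E) = {epsilon, b}.
FIRST(S): from S->E A f we get {b, f}. So FIRST(S) = {b, f}.
FOLLOW(S) includes $ since S is the start symbol.
FOLLOW(E): in S->E A f, E is followed by A f with FIRST {f}. Thus FOLLOW(E) = {f}.
For E -> b: FIRST(b) = {b}, so it goes in M[E, t] for t ∈ {b}.
For E -> epsilon: FIRST(epsilon) = {epsilon}, so it goes in M[E, t] for t ∈ {}; since epsilon ∈ FIRST, also for every t ∈ FOLLOW(E) = {f}.

E -> epsilon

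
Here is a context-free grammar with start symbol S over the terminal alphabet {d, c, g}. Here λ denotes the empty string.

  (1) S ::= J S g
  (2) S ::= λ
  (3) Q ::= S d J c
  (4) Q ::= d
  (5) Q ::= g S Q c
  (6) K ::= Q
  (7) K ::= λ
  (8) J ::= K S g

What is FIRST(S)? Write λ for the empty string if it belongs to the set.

FIRST(S): from S::=J S g we get {d, g}; from S::=λ we get {λ}. So FIRST(S) = {λ, d, g}.
FIRST(Q): from Q::=S d J c we get {d, g}; from Q::=d we get {d}; from Q::=g S Q c we get {g}. So FIRST(Q) = {d, g}.
FIRST(K): from K::=Q we get {d, g}; from K::=λ we get {λ}. So FIRST(K) = {λ, d, g}.
FIRST(J): from J::=K S g we get {d, g}. So FIRST(J) = {d, g}.

{λ, d, g}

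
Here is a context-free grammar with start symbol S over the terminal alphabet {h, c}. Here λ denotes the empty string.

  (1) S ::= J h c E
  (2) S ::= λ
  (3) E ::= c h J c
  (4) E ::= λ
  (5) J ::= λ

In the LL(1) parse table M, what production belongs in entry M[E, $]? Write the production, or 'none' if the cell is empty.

FIRST(E) = {λ, c}
FIRST(J) = {λ}
FIRST(S) = {λ, h}  (via J h c E)
FOLLOW(S) includes $ since S is the start symbol.
FOLLOW(S): S appears on no right-hand side. Thus FOLLOW(S) = {$}.
FOLLOW(E): in S::=J h c E, the suffix after E is empty, so FOLLOW(E) ⊇ FOLLOW(S) = {$}. Thus FOLLOW(E) = {$}.
For E ::= c h J c: FIRST(c h J c) = {c}, so it goes in M[E, t] for t ∈ {c}.
For E ::= λ: FIRST(λ) = {λ}, so it goes in M[E, t] for t ∈ {}; since λ ∈ FIRST, also for every t ∈ FOLLOW(E) = {$}.

E ::= λ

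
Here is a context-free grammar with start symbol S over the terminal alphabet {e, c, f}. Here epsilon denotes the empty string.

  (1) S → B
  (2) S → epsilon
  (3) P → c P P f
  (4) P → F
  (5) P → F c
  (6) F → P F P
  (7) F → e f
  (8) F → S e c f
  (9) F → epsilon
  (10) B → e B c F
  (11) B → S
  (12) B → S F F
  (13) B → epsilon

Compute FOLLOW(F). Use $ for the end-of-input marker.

FIRST(S): from S→B we get {epsilon, c, e}; from S→epsilon we get {epsilon}. So FIRST(S) = {epsilon, c, e}.
FIRST(P): from P→c P P f we get {c}; from P→F we get {epsilon, c, e}; from P→F c we get {c, e}. So FIRST(P) = {epsilon, c, e}.
FIRST(F): from F→P F P we get {epsilon, c, e}; from F→e f we get {e}; from F→S e c f we get {c, e}; from F→epsilon we get {epsilon}. So FIRST(F) = {epsilon, c, e}.
FIRST(B): from B→e B c F we get {e}; from B→S we get {epsilon, c, e}; from B→S F F we get {epsilon, c, e}; from B→epsilon we get {epsilon}. So FIRST(B) = {epsilon, c, e}.
FOLLOW(S) includes $ since S is the start symbol.
FOLLOW(S): in F→S e c f, S is followed by e c f with FIRST {e}; in B→S, the suffix after S is empty, so FOLLOW(S) ⊇ FOLLOW(B) = {$, c, e}; in B→S F F, S is followed by F F with FIRST {epsilon, c, e}; in B→S F F, the suffix after S is nullable, so FOLLOW(S) ⊇ FOLLOW(B) = {$, c, e}. Thus FOLLOW(S) = {$, c, e}.
FOLLOW(B): in S→B, the suffix after B is empty, so FOLLOW(B) ⊇ FOLLOW(S) = {$, c, e}; in B→e B c F, B is followed by c F with FIRST {c}. Thus FOLLOW(B) = {$, c, e}.
FOLLOW(P): in P→c P P f (occurrence 1), P is followed by P f with FIRST {c, e, f}; in P→c P P f (occurrence 2), P is followed by f with FIRST {f}; in F→P F P (occurrence 1), P is followed by F P with FIRST {epsilon, c, e}; in F→P F P (occurrence 1), the suffix after P is nullable, so FOLLOW(P) ⊇ FOLLOW(F) = {$, c, e, f}; in F→P F P (occurrence 2), the suffix after P is empty, so FOLLOW(P) ⊇ FOLLOW(F) = {$, c, e, f}. Thus FOLLOW(P) = {$, c, e, f}.
FOLLOW(F): in P→F, the suffix after F is empty, so FOLLOW(F) ⊇ FOLLOW(P) = {$, c, e, f}; in P→F c, F is followed by c with FIRST {c}; in F→P F P, F is followed by P with FIRST {epsilon, c, e}; in F→P F P, the suffix after F is nullable (adds nothing new); in B→e B c F, the suffix after F is empty, so FOLLOW(F) ⊇ FOLLOW(B) = {$, c, e}; in B→S F F (occurrence 1), F is followed by F with FIRST {epsilon, c, e}; in B→S F F (occurrence 1), the suffix after F is nullable, so FOLLOW(F) ⊇ FOLLOW(B) = {$, c, e}; in B→S F F (occurrence 2), the suffix after F is empty, so FOLLOW(F) ⊇ FOLLOW(B) = {$, c, e}. Thus FOLLOW(F) = {$, c, e, f}.

{$, c, e, f}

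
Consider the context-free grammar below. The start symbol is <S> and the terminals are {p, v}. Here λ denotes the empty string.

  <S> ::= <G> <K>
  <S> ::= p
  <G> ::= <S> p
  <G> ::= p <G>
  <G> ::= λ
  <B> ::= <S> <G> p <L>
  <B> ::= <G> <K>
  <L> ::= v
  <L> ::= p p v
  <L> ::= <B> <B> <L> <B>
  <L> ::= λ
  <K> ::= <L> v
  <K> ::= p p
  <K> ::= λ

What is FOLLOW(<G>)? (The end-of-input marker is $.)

FIRST(<S>) = {λ, p, v}  (via <G> <K>)
FIRST(<G>) = {λ, p, v}  (via <S> p)
FIRST(<B>) = {λ, p, v}  (via <S> <G> p <L>, <G> <K>)
FIRST(<L>) = {λ, p, v}  (via <B> <B> <L> <B>)
FIRST(<K>) = {λ, p, v}  (via <L> v)
FOLLOW(<S>) includes $ since <S> is the start symbol.
FOLLOW(<S>): in <G>::=<S> p, <S> is followed by p with FIRST {p}; in <B>::=<S> <G> p <L>, <S> is followed by <G> p <L> with FIRST {p, v}. Thus FOLLOW(<S>) = {$, p, v}.
FOLLOW(<G>): in <S>::=<G> <K>, <G> is followed by <K> with FIRST {λ, p, v}; in <S>::=<G> <K>, the suffix after <G> is nullable, so FOLLOW(<G>) ⊇ FOLLOW(<S>) = {$, p, v}; in <G>::=p <G>, the suffix after <G> is empty (adds nothing new); in <B>::=<S> <G> p <L>, <G> is followed by p <L> with FIRST {p}; in <B>::=<G> <K>, <G> is followed by <K> with FIRST {λ, p, v}; in <B>::=<G> <K>, the suffix after <G> is nullable, so FOLLOW(<G>) ⊇ FOLLOW(<B>) = {p, v}. Thus FOLLOW(<G>) = {$, p, v}.
FOLLOW(<B>): in <L>::=<B> <B> <L> <B> (occurrence 1), <B> is followed by <B> <L> <B> with FIRST {λ, p, v}; in <L>::=<B> <B> <L> <B> (occurrence 1), the suffix after <B> is nullable, so FOLLOW(<B>) ⊇ FOLLOW(<L>) = {p, v}; in <L>::=<B> <B> <L> <B> (occurrence 2), <B> is followed by <L> <B> with FIRST {λ, p, v}; in <L>::=<B> <B> <L> <B> (occurrence 2), the suffix after <B> is nullable, so FOLLOW(<B>) ⊇ FOLLOW(<L>) = {p, v}; in <L>::=<B> <B> <L> <B> (occurrence 3), the suffix after <B> is empty, so FOLLOW(<B>) ⊇ FOLLOW(<L>) = {p, v}. Thus FOLLOW(<B>) = {p, v}.
FOLLOW(<L>): in <B>::=<S> <G> p <L>, the suffix after <L> is empty, so FOLLOW(<L>) ⊇ FOLLOW(<B>) = {p, v}; in <L>::=<B> <B> <L> <B>, <L> is followed by <B> with FIRST {λ, p, v}; in <L>::=<B> <B> <L> <B>, the suffix after <L> is nullable (adds nothing new); in <K>::=<L> v, <L> is followed by v with FIRST {v}. Thus FOLLOW(<L>) = {p, v}.
FOLLOW(<K>): in <S>::=<G> <K>, the suffix after <K> is empty, so FOLLOW(<K>) ⊇ FOLLOW(<S>) = {$, p, v}; in <B>::=<G> <K>, the suffix after <K> is empty, so FOLLOW(<K>) ⊇ FOLLOW(<B>) = {p, v}. Thus FOLLOW(<K>) = {$, p, v}.

{$, p, v}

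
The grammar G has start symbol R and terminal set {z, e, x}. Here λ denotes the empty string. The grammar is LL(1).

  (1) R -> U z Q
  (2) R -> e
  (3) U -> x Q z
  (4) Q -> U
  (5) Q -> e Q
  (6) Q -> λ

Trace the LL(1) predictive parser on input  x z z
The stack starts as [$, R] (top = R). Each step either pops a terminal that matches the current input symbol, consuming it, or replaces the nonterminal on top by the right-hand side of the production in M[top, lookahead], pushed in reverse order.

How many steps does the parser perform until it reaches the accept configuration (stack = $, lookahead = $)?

7

step 1: stack=$ R  input=x z z $  — expand R -> U z Q
step 2: stack=$ Q z U  input=x z z $  — expand U -> x Q z
step 3: stack=$ Q z z Q x  input=x z z $  — match x
step 4: stack=$ Q z z Q  input=z z $  — expand Q -> λ
step 5: stack=$ Q z z  input=z z $  — match z
step 6: stack=$ Q z  input=z $  — match z
step 7: stack=$ Q  input=$  — expand Q -> λ
Accept reached after 7 steps.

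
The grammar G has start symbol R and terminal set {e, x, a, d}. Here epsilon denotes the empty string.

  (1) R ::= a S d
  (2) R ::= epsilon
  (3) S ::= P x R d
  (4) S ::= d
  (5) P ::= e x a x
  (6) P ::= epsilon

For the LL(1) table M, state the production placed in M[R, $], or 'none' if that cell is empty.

R ::= epsilon

FIRST(R) = {epsilon, a}
FIRST(P) = {epsilon, e}
FIRST(S) = {d, e, x}  (via P x R d)
FOLLOW(R) includes $ since R is the start symbol.
FOLLOW(R): in S::=P x R d, R is followed by d with FIRST {d}. Thus FOLLOW(R) = {$, d}.
For R ::= a S d: FIRST(a S d) = {a}, so it goes in M[R, t] for t ∈ {a}.
For R ::= epsilon: FIRST(epsilon) = {epsilon}, so it goes in M[R, t] for t ∈ {}; since epsilon ∈ FIRST, also for every t ∈ FOLLOW(R) = {$, d}.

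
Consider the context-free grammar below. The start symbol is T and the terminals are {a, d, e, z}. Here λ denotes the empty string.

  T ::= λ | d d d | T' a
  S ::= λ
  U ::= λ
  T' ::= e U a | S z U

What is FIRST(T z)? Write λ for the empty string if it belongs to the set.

{d, e, z}

FIRST(S): from S::=λ we get {λ}. So FIRST(S) = {λ}.
FIRST(U): from U::=λ we get {λ}. So FIRST(U) = {λ}.
FIRST(T'): from T'::=e U a we get {e}; from T'::=S z U we get {z}. So FIRST(T') = {e, z}.
FIRST(T): from T::=λ we get {λ}; from T::=d d d we get {d}; from T::=T' a we get {e, z}. So FIRST(T) = {λ, d, e, z}.
FIRST(T z): take FIRST of each symbol in turn, carrying on past any symbol whose FIRST contains λ; result {d, e, z}.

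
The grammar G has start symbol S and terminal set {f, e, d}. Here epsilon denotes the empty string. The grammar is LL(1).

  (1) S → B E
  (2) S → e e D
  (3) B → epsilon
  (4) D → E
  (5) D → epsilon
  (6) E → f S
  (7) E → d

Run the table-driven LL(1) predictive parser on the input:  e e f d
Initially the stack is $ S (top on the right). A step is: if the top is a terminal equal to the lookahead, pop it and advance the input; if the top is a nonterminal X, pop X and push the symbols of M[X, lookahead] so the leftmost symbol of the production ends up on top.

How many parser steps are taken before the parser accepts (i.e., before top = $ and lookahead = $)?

10

step 1: stack=$ S  input=e e f d $  — expand S → e e D
step 2: stack=$ D e e  input=e e f d $  — match e
step 3: stack=$ D e  input=e f d $  — match e
step 4: stack=$ D  input=f d $  — expand D → E
step 5: stack=$ E  input=f d $  — expand E → f S
step 6: stack=$ S f  input=f d $  — match f
step 7: stack=$ S  input=d $  — expand S → B E
step 8: stack=$ E B  input=d $  — expand B → epsilon
step 9: stack=$ E  input=d $  — expand E → d
step 10: stack=$ d  input=d $  — match d
Accept reached after 10 steps.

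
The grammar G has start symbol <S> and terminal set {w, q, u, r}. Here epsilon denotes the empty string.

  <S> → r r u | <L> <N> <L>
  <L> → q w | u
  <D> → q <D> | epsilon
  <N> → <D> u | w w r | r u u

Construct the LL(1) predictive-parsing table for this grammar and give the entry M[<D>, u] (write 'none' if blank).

FIRST(<L>): from <L>→q w we get {q}; from <L>→u we get {u}. So FIRST(<L>) = {q, u}.
FIRST(<D>): from <D>→q <D> we get {q}; from <D>→epsilon we get {epsilon}. So FIRST(<D>) = {epsilon, q}.
FIRST(<S>): from <S>→r r u we get {r}; from <S>→<L> <N> <L> we get {q, u}. So FIRST(<S>) = {q, r, u}.
FIRST(<N>): from <N>→<D> u we get {q, u}; from <N>→w w r we get {w}; from <N>→r u u we get {r}. So FIRST(<N>) = {q, r, u, w}.
FOLLOW(<S>) includes $ since <S> is the start symbol.
FOLLOW(<D>): in <D>→q <D>, the suffix after <D> is empty (adds nothing new); in <N>→<D> u, <D> is followed by u with FIRST {u}. Thus FOLLOW(<D>) = {u}.
For <D> → q <D>: FIRST(q <D>) = {q}, so it goes in M[<D>, t] for t ∈ {q}.
For <D> → epsilon: FIRST(epsilon) = {epsilon}, so it goes in M[<D>, t] for t ∈ {}; since epsilon ∈ FIRST, also for every t ∈ FOLLOW(<D>) = {u}.

<D> → epsilon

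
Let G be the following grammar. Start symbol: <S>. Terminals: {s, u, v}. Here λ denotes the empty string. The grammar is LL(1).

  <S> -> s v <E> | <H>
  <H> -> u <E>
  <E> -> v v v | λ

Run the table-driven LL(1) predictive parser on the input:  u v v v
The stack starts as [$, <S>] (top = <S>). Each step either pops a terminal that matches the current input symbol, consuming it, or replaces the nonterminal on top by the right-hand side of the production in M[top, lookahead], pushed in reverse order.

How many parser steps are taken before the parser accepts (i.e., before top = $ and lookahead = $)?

7

step 1: stack=$ <S>  input=u v v v $  — expand <S> -> <H>
step 2: stack=$ <H>  input=u v v v $  — expand <H> -> u <E>
step 3: stack=$ <E> u  input=u v v v $  — match u
step 4: stack=$ <E>  input=v v v $  — expand <E> -> v v v
step 5: stack=$ v v v  input=v v v $  — match v
step 6: stack=$ v v  input=v v $  — match v
step 7: stack=$ v  input=v $  — match v
Accept reached after 7 steps.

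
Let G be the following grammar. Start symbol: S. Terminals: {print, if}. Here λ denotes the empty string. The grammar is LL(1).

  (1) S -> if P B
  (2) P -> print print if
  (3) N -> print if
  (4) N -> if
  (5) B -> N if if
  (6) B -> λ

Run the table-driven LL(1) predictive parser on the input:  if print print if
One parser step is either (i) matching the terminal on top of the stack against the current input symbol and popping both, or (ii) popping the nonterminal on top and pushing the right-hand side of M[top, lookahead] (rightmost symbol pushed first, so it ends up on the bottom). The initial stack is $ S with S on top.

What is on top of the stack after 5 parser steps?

     Stack               Input                Action
  1  $ S                 if print print if $  expand S -> if P B
  2  $ B P if            if print print if $  match if
  3  $ B P               print print if $     expand P -> print print if
  4  $ B if print print  print print if $     match print
  5  $ B if print        print if $           match print
Stack after step 5: $ B if (top = if).

if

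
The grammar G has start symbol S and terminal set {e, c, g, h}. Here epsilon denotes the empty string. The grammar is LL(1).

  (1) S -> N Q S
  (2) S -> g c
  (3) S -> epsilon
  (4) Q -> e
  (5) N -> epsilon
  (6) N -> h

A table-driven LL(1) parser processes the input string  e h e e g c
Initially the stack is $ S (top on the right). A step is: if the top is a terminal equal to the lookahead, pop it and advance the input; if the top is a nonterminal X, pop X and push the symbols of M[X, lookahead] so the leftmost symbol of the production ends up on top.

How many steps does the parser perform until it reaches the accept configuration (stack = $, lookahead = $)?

      Stack    Input          Action
   1  $ S      e h e e g c $  expand S -> N Q S
   2  $ S Q N  e h e e g c $  expand N -> epsilon
   3  $ S Q    e h e e g c $  expand Q -> e
   4  $ S e    e h e e g c $  match e
   5  $ S      h e e g c $    expand S -> N Q S
   6  $ S Q N  h e e g c $    expand N -> h
   7  $ S Q h  h e e g c $    match h
   8  $ S Q    e e g c $      expand Q -> e
   9  $ S e    e e g c $      match e
  10  $ S      e g c $        expand S -> N Q S
  11  $ S Q N  e g c $        expand N -> epsilon
  12  $ S Q    e g c $        expand Q -> e
  13  $ S e    e g c $        match e
  14  $ S      g c $          expand S -> g c
  15  $ c g    g c $          match g
  16  $ c      c $            match c
Accept reached after 16 steps.

16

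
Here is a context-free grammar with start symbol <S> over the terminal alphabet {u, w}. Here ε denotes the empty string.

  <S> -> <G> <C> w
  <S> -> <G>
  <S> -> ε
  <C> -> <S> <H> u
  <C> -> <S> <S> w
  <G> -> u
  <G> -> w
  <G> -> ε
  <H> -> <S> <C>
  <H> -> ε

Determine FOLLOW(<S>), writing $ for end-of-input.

FIRST(<G>) = {ε, u, w}
FIRST(<S>) = {ε, u, w}  (via <G> <C> w, <G>)
FIRST(<C>) = {u, w}  (via <S> <H> u, <S> <S> w)
FIRST(<H>) = {ε, u, w}  (via <S> <C>)
FOLLOW(<S>) includes $ since <S> is the start symbol.
FOLLOW(<S>): in <C>-><S> <H> u, <S> is followed by <H> u with FIRST {u, w}; in <C>-><S> <S> w (occurrence 1), <S> is followed by <S> w with FIRST {u, w}; in <C>-><S> <S> w (occurrence 2), <S> is followed by w with FIRST {w}; in <H>-><S> <C>, <S> is followed by <C> with FIRST {u, w}. Thus FOLLOW(<S>) = {$, u, w}.
FOLLOW(<G>): in <S>-><G> <C> w, <G> is followed by <C> w with FIRST {u, w}; in <S>-><G>, the suffix after <G> is empty, so FOLLOW(<G>) ⊇ FOLLOW(<S>) = {$, u, w}. Thus FOLLOW(<G>) = {$, u, w}.
FOLLOW(<H>): in <C>-><S> <H> u, <H> is followed by u with FIRST {u}. Thus FOLLOW(<H>) = {u}.
FOLLOW(<C>): in <S>-><G> <C> w, <C> is followed by w with FIRST {w}; in <H>-><S> <C>, the suffix after <C> is empty, so FOLLOW(<C>) ⊇ FOLLOW(<H>) = {u}. Thus FOLLOW(<C>) = {u, w}.

{$, u, w}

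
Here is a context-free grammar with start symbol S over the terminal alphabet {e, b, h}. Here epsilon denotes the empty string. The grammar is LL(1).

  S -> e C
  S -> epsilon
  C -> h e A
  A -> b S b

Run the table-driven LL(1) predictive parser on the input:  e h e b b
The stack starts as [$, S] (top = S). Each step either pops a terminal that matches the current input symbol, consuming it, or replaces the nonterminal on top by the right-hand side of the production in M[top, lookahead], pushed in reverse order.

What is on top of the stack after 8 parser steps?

b

     Stack    Input        Action
  1  $ S      e h e b b $  expand S -> e C
  2  $ C e    e h e b b $  match e
  3  $ C      h e b b $    expand C -> h e A
  4  $ A e h  h e b b $    match h
  5  $ A e    e b b $      match e
  6  $ A      b b $        expand A -> b S b
  7  $ b S b  b b $        match b
  8  $ b S    b $          expand S -> epsilon
Stack after step 8: $ b (top = b).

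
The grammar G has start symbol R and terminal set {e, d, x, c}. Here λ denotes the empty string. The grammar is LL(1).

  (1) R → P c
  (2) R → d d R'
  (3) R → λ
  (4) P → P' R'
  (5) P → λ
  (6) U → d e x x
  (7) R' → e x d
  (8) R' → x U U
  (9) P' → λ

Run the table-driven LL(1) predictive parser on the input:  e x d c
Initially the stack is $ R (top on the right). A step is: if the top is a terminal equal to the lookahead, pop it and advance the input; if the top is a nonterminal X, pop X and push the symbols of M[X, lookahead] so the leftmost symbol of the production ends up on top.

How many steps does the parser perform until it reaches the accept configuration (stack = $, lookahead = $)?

     Stack      Input      Action
  1  $ R        e x d c $  expand R → P c
  2  $ c P      e x d c $  expand P → P' R'
  3  $ c R' P'  e x d c $  expand P' → λ
  4  $ c R'     e x d c $  expand R' → e x d
  5  $ c d x e  e x d c $  match e
  6  $ c d x    x d c $    match x
  7  $ c d      d c $      match d
  8  $ c        c $        match c
Accept reached after 8 steps.

8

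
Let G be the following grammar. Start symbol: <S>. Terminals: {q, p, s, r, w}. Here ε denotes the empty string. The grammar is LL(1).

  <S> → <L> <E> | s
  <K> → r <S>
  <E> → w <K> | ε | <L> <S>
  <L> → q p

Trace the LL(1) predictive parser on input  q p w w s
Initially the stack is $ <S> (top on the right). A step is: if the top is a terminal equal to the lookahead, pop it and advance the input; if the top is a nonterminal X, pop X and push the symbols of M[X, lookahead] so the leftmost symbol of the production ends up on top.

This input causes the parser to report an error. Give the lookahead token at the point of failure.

step 1: stack=$ <S>  input=q p w w s $  — expand <S> → <L> <E>
step 2: stack=$ <E> <L>  input=q p w w s $  — expand <L> → q p
step 3: stack=$ <E> p q  input=q p w w s $  — match q
step 4: stack=$ <E> p  input=p w w s $  — match p
step 5: stack=$ <E>  input=w w s $  — expand <E> → w <K>
step 6: stack=$ <K> w  input=w w s $  — match w
step 7: stack=$ <K>  input=w s $  — error: M[<K>, w] is empty

w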